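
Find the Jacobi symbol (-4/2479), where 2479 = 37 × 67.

-1

First reduce: -4 ≡ 2475 (mod 2479).
Reciprocity: 2475 ≡ 3 and 2479 ≡ 3 (mod 4), so (2475/2479) = −(2479/2475).
Reduce top mod 2475: now compute (4/2475).
Pull out 2^2: since 2475 ≡ 3 (mod 8), (2/2475) = -1, so (2/2475)^2 = +1.
Reached (1/2475) = 1. Collecting the sign flips along the way, the symbol is -1.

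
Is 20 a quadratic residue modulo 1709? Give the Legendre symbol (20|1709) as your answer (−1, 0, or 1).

Pull out 2^2: since 1709 ≡ 5 (mod 8), (2/1709) = -1, so (2/1709)^2 = +1.
Reciprocity: 5 ≡ 1 and 1709 ≡ 1 (mod 4), so (5/1709) = +(1709/5).
Reduce top mod 5: now compute (4/5).
Pull out 2^2: since 5 ≡ 5 (mod 8), (2/5) = -1, so (2/5)^2 = +1.
Reached (1/5) = 1. Collecting the sign flips along the way, the symbol is +1.

1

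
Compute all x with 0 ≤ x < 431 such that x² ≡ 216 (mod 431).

94, 337

Since 431 ≡ 3 (mod 4), a square root of 216 is 216^((431+1)/4) = 216^108 mod 431.
Repeated squaring: 216^2≡108, 216^4≡27, 216^8≡298, 216^16≡18, 216^32≡324, 216^64≡243 (mod 431).
216^108 = 216^(64+32+8+4) ≡ 337 (mod 431).
Check: 337² = 113569 ≡ 216 (mod 431). The two roots are 94 and 337.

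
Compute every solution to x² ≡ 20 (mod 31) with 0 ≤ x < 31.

Since 31 ≡ 3 (mod 4), a square root of 20 is 20^((31+1)/4) = 20^8 mod 31.
Repeated squaring: 20^2≡28, 20^4≡9, 20^8≡19 (mod 31).
20^8 = 20^(8) ≡ 19 (mod 31).
Check: 19² = 361 ≡ 20 (mod 31). The two roots are 12 and 19.

12, 19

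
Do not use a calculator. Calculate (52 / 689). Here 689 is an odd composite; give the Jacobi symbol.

Pull out 2^2: since 689 ≡ 1 (mod 8), (2/689) = +1, so (2/689)^2 = +1.
Reciprocity: 13 ≡ 1 and 689 ≡ 1 (mod 4), so (13/689) = +(689/13).
Reduce top mod 13: now compute (0/13).
Top reduces to 0: gcd > 1, so the symbol is 0.

0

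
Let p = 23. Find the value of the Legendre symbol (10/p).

Euler's criterion: (10/23) ≡ 10^11 (mod 23).
10^2 ≡ 8 (mod 23)
10^4 ≡ 18 (mod 23)
10^8 ≡ 2 (mod 23)
10^11 = 10^(8+2+1) ≡ 22 (mod 23).
Result is 22 ≡ −1, so (10/23) = −1.

-1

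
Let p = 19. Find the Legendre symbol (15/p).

Euler's criterion: (15/19) ≡ 15^9 (mod 19).
15^2 ≡ 16 (mod 19)
15^4 ≡ 9 (mod 19)
15^8 ≡ 5 (mod 19)
15^9 = 15^(8+1) ≡ 18 (mod 19).
Result is 18 ≡ −1, so (15/19) = −1.

-1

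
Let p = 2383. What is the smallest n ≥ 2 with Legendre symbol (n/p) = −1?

3

(2/2383) = +1, so 2 is a residue.
(3/2383) = −1, so 3 is the smallest positive non-residue mod 2383.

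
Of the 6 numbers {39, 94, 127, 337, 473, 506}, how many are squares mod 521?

(39/521) = -1 → non-residue.
(94/521) = +1 → QR.
(127/521) = +1 → QR.
(337/521) = -1 → non-residue.
(473/521) = -1 → non-residue.
(506/521) = -1 → non-residue.
Total quadratic residues among the 6: 2.

2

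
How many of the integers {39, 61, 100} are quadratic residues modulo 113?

(39/113) = -1 → non-residue.
(61/113) = +1 → QR.
(100/113) = +1 → QR.
Total quadratic residues among the 3: 2.

2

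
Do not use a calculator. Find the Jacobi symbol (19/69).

-1

Reciprocity: 19 ≡ 3 and 69 ≡ 1 (mod 4), so (19/69) = +(69/19).
Reduce top mod 19: now compute (12/19).
Pull out 2^2: since 19 ≡ 3 (mod 8), (2/19) = -1, so (2/19)^2 = +1.
Reciprocity: 3 ≡ 3 and 19 ≡ 3 (mod 4), so (3/19) = −(19/3).
Reduce top mod 3: now compute (1/3).
Reached (1/3) = 1. Collecting the sign flips along the way, the symbol is -1.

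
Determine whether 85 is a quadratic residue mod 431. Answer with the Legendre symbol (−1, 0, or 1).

Euler's criterion: (85/431) ≡ 85^215 (mod 431).
85^2 ≡ 329 (mod 431)
85^4 ≡ 60 (mod 431)
85^8 ≡ 152 (mod 431)
85^16 ≡ 261 (mod 431)
85^32 ≡ 23 (mod 431)
85^64 ≡ 98 (mod 431)
85^128 ≡ 122 (mod 431)
85^215 = 85^(128+64+16+4+2+1) ≡ 430 (mod 431).
Result is 430 ≡ −1, so (85/431) = −1.

-1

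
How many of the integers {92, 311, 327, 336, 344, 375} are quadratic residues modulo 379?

5

(92/379) = +1 → QR.
(311/379) = +1 → QR.
(327/379) = +1 → QR.
(336/379) = +1 → QR.
(344/379) = +1 → QR.
(375/379) = -1 → non-residue.
Total quadratic residues among the 6: 5.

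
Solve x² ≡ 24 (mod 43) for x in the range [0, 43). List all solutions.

Since 43 ≡ 3 (mod 4), a square root of 24 is 24^((43+1)/4) = 24^11 mod 43.
Repeated squaring: 24^2≡17, 24^4≡31, 24^8≡15 (mod 43).
24^11 = 24^(8+2+1) ≡ 14 (mod 43).
Check: 14² = 196 ≡ 24 (mod 43). The two roots are 14 and 29.

14, 29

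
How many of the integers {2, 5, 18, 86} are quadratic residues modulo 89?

(2/89) = +1 → QR.
(5/89) = +1 → QR.
(18/89) = +1 → QR.
(86/89) = -1 → non-residue.
Total quadratic residues among the 4: 3.

3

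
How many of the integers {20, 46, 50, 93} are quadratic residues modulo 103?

(20/103) = -1 → non-residue.
(46/103) = +1 → QR.
(50/103) = +1 → QR.
(93/103) = +1 → QR.
Total quadratic residues among the 4: 3.

3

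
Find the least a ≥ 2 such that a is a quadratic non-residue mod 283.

2

(2/283) = −1, so 2 is the smallest positive non-residue mod 283.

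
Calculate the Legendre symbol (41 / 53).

-1

Euler's criterion: (41/53) ≡ 41^26 (mod 53).
41^2 ≡ 38 (mod 53)
41^4 ≡ 13 (mod 53)
41^8 ≡ 10 (mod 53)
41^16 ≡ 47 (mod 53)
41^26 = 41^(16+8+2) ≡ 52 (mod 53).
Result is 52 ≡ −1, so (41/53) = −1.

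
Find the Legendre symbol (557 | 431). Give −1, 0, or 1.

First reduce: 557 ≡ 126 (mod 431).
Pull out 2: since 431 ≡ 7 (mod 8), (2/431) = +1.
Reciprocity: 63 ≡ 3 and 431 ≡ 3 (mod 4), so (63/431) = −(431/63).
Reduce top mod 63: now compute (53/63).
Reciprocity: 53 ≡ 1 and 63 ≡ 3 (mod 4), so (53/63) = +(63/53).
Reduce top mod 53: now compute (10/53).
Pull out 2: since 53 ≡ 5 (mod 8), (2/53) = -1.
Reciprocity: 5 ≡ 1 and 53 ≡ 1 (mod 4), so (5/53) = +(53/5).
Reduce top mod 5: now compute (3/5).
Reciprocity: 3 ≡ 3 and 5 ≡ 1 (mod 4), so (3/5) = +(5/3).
Reduce top mod 3: now compute (2/3).
Pull out 2: since 3 ≡ 3 (mod 8), (2/3) = -1.
Reached (1/3) = 1. Collecting the sign flips along the way, the symbol is -1.

-1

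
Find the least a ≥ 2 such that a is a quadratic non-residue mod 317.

(2/317) = −1, so 2 is the smallest positive non-residue mod 317.

2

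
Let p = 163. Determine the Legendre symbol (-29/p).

First reduce: -29 ≡ 134 (mod 163).
Pull out 2: since 163 ≡ 3 (mod 8), (2/163) = -1.
Reciprocity: 67 ≡ 3 and 163 ≡ 3 (mod 4), so (67/163) = −(163/67).
Reduce top mod 67: now compute (29/67).
Reciprocity: 29 ≡ 1 and 67 ≡ 3 (mod 4), so (29/67) = +(67/29).
Reduce top mod 29: now compute (9/29).
Reciprocity: 9 ≡ 1 and 29 ≡ 1 (mod 4), so (9/29) = +(29/9).
Reduce top mod 9: now compute (2/9).
Pull out 2: since 9 ≡ 1 (mod 8), (2/9) = +1.
Reached (1/9) = 1. Collecting the sign flips along the way, the symbol is +1.

1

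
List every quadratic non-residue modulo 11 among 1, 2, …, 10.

Square k = 1,…,5 (k and 11−k give the same square):
1²=1, 2²=4, 3²=9, 4²≡5, 5²≡3 (mod 11).
The residues are {1, 3, 4, 5, 9}; the non-residues are the remaining 5 nonzero classes.

2 6 7 8 10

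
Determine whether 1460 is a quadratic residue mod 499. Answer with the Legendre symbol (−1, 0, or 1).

1

Euler's criterion: (1460/499) ≡ 462^249 (mod 499).
462^2 ≡ 371 (mod 499)
462^4 ≡ 416 (mod 499)
462^8 ≡ 402 (mod 499)
462^16 ≡ 427 (mod 499)
462^32 ≡ 194 (mod 499)
462^64 ≡ 211 (mod 499)
462^128 ≡ 110 (mod 499)
462^249 = 462^(128+64+32+16+8+1) ≡ 1 (mod 499).
Result is 1, so (1460/499) = 1.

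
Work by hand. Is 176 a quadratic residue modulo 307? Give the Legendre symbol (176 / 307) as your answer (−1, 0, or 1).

Pull out 2^4: since 307 ≡ 3 (mod 8), (2/307) = -1, so (2/307)^4 = +1.
Reciprocity: 11 ≡ 3 and 307 ≡ 3 (mod 4), so (11/307) = −(307/11).
Reduce top mod 11: now compute (10/11).
Pull out 2: since 11 ≡ 3 (mod 8), (2/11) = -1.
Reciprocity: 5 ≡ 1 and 11 ≡ 3 (mod 4), so (5/11) = +(11/5).
Reduce top mod 5: now compute (1/5).
Reached (1/5) = 1. Collecting the sign flips along the way, the symbol is +1.

1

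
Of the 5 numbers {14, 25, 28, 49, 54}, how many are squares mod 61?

3

(14/61) = +1 → QR.
(25/61) = +1 → QR.
(28/61) = -1 → non-residue.
(49/61) = +1 → QR.
(54/61) = -1 → non-residue.
Total quadratic residues among the 5: 3.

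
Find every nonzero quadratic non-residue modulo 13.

2,5,6,7,8,11

Square k = 1,…,6 (k and 13−k give the same square):
1²=1, 2²=4, 3²=9, 4²≡3, 5²≡12, 6²≡10 (mod 13).
The residues are {1, 3, 4, 9, 10, 12}; the non-residues are the remaining 6 nonzero classes.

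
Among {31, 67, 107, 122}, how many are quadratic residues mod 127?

(31/127) = +1 → QR.
(67/127) = -1 → non-residue.
(107/127) = +1 → QR.
(122/127) = +1 → QR.
Total quadratic residues among the 4: 3.

3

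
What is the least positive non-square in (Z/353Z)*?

3

(2/353) = +1, so 2 is a residue.
(3/353) = −1, so 3 is the smallest positive non-residue mod 353.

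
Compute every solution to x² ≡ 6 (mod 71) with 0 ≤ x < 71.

Since 71 ≡ 3 (mod 4), a square root of 6 is 6^((71+1)/4) = 6^18 mod 71.
Repeated squaring: 6^2≡36, 6^4≡18, 6^8≡40, 6^16≡38 (mod 71).
6^18 = 6^(16+2) ≡ 19 (mod 71).
Check: 19² = 361 ≡ 6 (mod 71). The two roots are 19 and 52.

19, 52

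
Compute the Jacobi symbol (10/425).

0

Pull out 2: since 425 ≡ 1 (mod 8), (2/425) = +1.
Reciprocity: 5 ≡ 1 and 425 ≡ 1 (mod 4), so (5/425) = +(425/5).
Reduce top mod 5: now compute (0/5).
Top reduces to 0: gcd > 1, so the symbol is 0.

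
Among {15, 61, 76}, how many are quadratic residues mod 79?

1

(15/79) = -1 → non-residue.
(61/79) = -1 → non-residue.
(76/79) = +1 → QR.
Total quadratic residues among the 3: 1.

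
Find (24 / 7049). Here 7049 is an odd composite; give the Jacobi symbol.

Pull out 2^3: since 7049 ≡ 1 (mod 8), (2/7049) = +1, so (2/7049)^3 = +1.
Reciprocity: 3 ≡ 3 and 7049 ≡ 1 (mod 4), so (3/7049) = +(7049/3).
Reduce top mod 3: now compute (2/3).
Pull out 2: since 3 ≡ 3 (mod 8), (2/3) = -1.
Reached (1/3) = 1. Collecting the sign flips along the way, the symbol is -1.

-1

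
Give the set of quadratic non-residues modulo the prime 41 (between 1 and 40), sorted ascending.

3 6 7 11 12 13 14 15 17 19 22 24 26 27 28 29 30 34 35 38

Square k = 1,…,20 (k and 41−k give the same square):
1²=1, 2²=4, 3²=9, 4²=16, 5²=25, 6²=36, 7²≡8, 8²≡23, 9²≡40, 10²≡18, 11²≡39, 12²≡21, 13²≡5, 14²≡32, 15²≡20, 16²≡10, 17²≡2, 18²≡37, 19²≡33, 20²≡31 (mod 41).
The residues are {1, 2, 4, 5, 8, 9, 10, 16, 18, 20, 21, 23, 25, 31, 32, 33, 36, 37, 39, 40}; the non-residues are the remaining 20 nonzero classes.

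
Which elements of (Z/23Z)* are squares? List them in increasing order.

1,2,3,4,6,8,9,12,13,16,18

Square k = 1,…,11 (k and 23−k give the same square):
1²=1, 2²=4, 3²=9, 4²=16, 5²≡2, 6²≡13, 7²≡3, 8²≡18, 9²≡12, 10²≡8, 11²≡6 (mod 23).
So the quadratic residues mod 23 are {1, 2, 3, 4, 6, 8, 9, 12, 13, 16, 18}.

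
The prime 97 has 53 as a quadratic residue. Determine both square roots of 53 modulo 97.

21, 76

97 ≡ 1 (mod 4), so we find a root by search.
Trying successive values, 21² = 441 ≡ 53 (mod 97). The other root is 97 − 21 = 76.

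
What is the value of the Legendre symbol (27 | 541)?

Reciprocity: 27 ≡ 3 and 541 ≡ 1 (mod 4), so (27/541) = +(541/27).
Reduce top mod 27: now compute (1/27).
Reached (1/27) = 1. Collecting the sign flips along the way, the symbol is +1.

1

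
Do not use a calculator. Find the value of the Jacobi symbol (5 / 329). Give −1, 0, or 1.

Reciprocity: 5 ≡ 1 and 329 ≡ 1 (mod 4), so (5/329) = +(329/5).
Reduce top mod 5: now compute (4/5).
Pull out 2^2: since 5 ≡ 5 (mod 8), (2/5) = -1, so (2/5)^2 = +1.
Reached (1/5) = 1. Collecting the sign flips along the way, the symbol is +1.

1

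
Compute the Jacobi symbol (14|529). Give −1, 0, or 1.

1

Pull out 2: since 529 ≡ 1 (mod 8), (2/529) = +1.
Reciprocity: 7 ≡ 3 and 529 ≡ 1 (mod 4), so (7/529) = +(529/7).
Reduce top mod 7: now compute (4/7).
Pull out 2^2: since 7 ≡ 7 (mod 8), (2/7) = +1, so (2/7)^2 = +1.
Reached (1/7) = 1. Collecting the sign flips along the way, the symbol is +1.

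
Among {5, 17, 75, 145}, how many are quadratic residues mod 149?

3

(5/149) = +1 → QR.
(17/149) = +1 → QR.
(75/149) = -1 → non-residue.
(145/149) = +1 → QR.
Total quadratic residues among the 4: 3.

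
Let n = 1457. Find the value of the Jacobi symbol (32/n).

Pull out 2^5: since 1457 ≡ 1 (mod 8), (2/1457) = +1, so (2/1457)^5 = +1.
Reached (1/1457) = 1. Collecting the sign flips along the way, the symbol is +1.

1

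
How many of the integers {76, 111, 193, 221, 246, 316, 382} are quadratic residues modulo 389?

(76/389) = +1 → QR.
(111/389) = +1 → QR.
(193/389) = +1 → QR.
(221/389) = +1 → QR.
(246/389) = +1 → QR.
(316/389) = +1 → QR.
(382/389) = +1 → QR.
Total quadratic residues among the 7: 7.

7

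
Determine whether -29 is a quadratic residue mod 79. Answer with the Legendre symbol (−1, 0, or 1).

1

Euler's criterion: (-29/79) ≡ 50^39 (mod 79).
50^2 ≡ 51 (mod 79)
50^4 ≡ 73 (mod 79)
50^8 ≡ 36 (mod 79)
50^16 ≡ 32 (mod 79)
50^32 ≡ 76 (mod 79)
50^39 = 50^(32+4+2+1) ≡ 1 (mod 79).
Result is 1, so (-29/79) = 1.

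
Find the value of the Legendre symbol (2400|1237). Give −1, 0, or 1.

First reduce: 2400 ≡ 1163 (mod 1237).
Reciprocity: 1163 ≡ 3 and 1237 ≡ 1 (mod 4), so (1163/1237) = +(1237/1163).
Reduce top mod 1163: now compute (74/1163).
Pull out 2: since 1163 ≡ 3 (mod 8), (2/1163) = -1.
Reciprocity: 37 ≡ 1 and 1163 ≡ 3 (mod 4), so (37/1163) = +(1163/37).
Reduce top mod 37: now compute (16/37).
Pull out 2^4: since 37 ≡ 5 (mod 8), (2/37) = -1, so (2/37)^4 = +1.
Reached (1/37) = 1. Collecting the sign flips along the way, the symbol is -1.

-1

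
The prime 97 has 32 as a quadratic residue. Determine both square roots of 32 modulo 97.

97 ≡ 1 (mod 4), so we find a root by search.
Trying successive values, 41² = 1681 ≡ 32 (mod 97). The other root is 97 − 41 = 56.

41, 56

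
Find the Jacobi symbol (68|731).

Pull out 2^2: since 731 ≡ 3 (mod 8), (2/731) = -1, so (2/731)^2 = +1.
Reciprocity: 17 ≡ 1 and 731 ≡ 3 (mod 4), so (17/731) = +(731/17).
Reduce top mod 17: now compute (0/17).
Top reduces to 0: gcd > 1, so the symbol is 0.

0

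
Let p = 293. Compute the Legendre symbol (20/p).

-1

Euler's criterion: (20/293) ≡ 20^146 (mod 293).
20^2 ≡ 107 (mod 293)
20^4 ≡ 22 (mod 293)
20^8 ≡ 191 (mod 293)
20^16 ≡ 149 (mod 293)
20^32 ≡ 226 (mod 293)
20^64 ≡ 94 (mod 293)
20^128 ≡ 46 (mod 293)
20^146 = 20^(128+16+2) ≡ 292 (mod 293).
Result is 292 ≡ −1, so (20/293) = −1.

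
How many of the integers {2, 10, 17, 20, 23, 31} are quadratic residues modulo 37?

(2/37) = -1 → non-residue.
(10/37) = +1 → QR.
(17/37) = -1 → non-residue.
(20/37) = -1 → non-residue.
(23/37) = -1 → non-residue.
(31/37) = -1 → non-residue.
Total quadratic residues among the 6: 1.

1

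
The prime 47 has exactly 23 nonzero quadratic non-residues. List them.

Square k = 1,…,23 (k and 47−k give the same square):
1²=1, 2²=4, 3²=9, 4²=16, 5²=25, 6²=36, 7²≡2, 8²≡17, 9²≡34, 10²≡6, 11²≡27, 12²≡3, 13²≡28, 14²≡8, 15²≡37, 16²≡21, 17²≡7, 18²≡42, 19²≡32, 20²≡24, 21²≡18, 22²≡14, 23²≡12 (mod 47).
The residues are {1, 2, 3, 4, 6, 7, 8, 9, 12, 14, 16, 17, 18, 21, 24, 25, 27, 28, 32, 34, 36, 37, 42}; the non-residues are the remaining 23 nonzero classes.

5, 10, 11, 13, 15, 19, 20, 22, 23, 26, 29, 30, 31, 33, 35, 38, 39, 40, 41, 43, 44, 45, 46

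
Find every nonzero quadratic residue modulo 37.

1, 3, 4, 7, 9, 10, 11, 12, 16, 21, 25, 26, 27, 28, 30, 33, 34, 36

Square k = 1,…,18 (k and 37−k give the same square):
1²=1, 2²=4, 3²=9, 4²=16, 5²=25, 6²=36, 7²≡12, 8²≡27, 9²≡7, 10²≡26, 11²≡10, 12²≡33, 13²≡21, 14²≡11, 15²≡3, 16²≡34, 17²≡30, 18²≡28 (mod 37).
So the quadratic residues mod 37 are {1, 3, 4, 7, 9, 10, 11, 12, 16, 21, 25, 26, 27, 28, 30, 33, 34, 36}.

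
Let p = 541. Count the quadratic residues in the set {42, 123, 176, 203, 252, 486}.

(42/541) = -1 → non-residue.
(123/541) = +1 → QR.
(176/541) = -1 → non-residue.
(203/541) = -1 → non-residue.
(252/541) = +1 → QR.
(486/541) = -1 → non-residue.
Total quadratic residues among the 6: 2.

2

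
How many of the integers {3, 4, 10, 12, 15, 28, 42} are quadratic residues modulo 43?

(3/43) = -1 → non-residue.
(4/43) = +1 → QR.
(10/43) = +1 → QR.
(12/43) = -1 → non-residue.
(15/43) = +1 → QR.
(28/43) = -1 → non-residue.
(42/43) = -1 → non-residue.
Total quadratic residues among the 7: 3.

3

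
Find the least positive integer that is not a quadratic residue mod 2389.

(2/2389) = −1, so 2 is the smallest positive non-residue mod 2389.

2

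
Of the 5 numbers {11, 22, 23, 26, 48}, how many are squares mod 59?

3

(11/59) = -1 → non-residue.
(22/59) = +1 → QR.
(23/59) = -1 → non-residue.
(26/59) = +1 → QR.
(48/59) = +1 → QR.
Total quadratic residues among the 5: 3.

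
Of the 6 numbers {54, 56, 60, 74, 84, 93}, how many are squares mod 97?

(54/97) = +1 → QR.
(56/97) = -1 → non-residue.
(60/97) = -1 → non-residue.
(74/97) = -1 → non-residue.
(84/97) = -1 → non-residue.
(93/97) = +1 → QR.
Total quadratic residues among the 6: 2.

2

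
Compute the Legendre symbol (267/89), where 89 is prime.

0

First reduce: 267 ≡ 0 (mod 89).
Top reduces to 0: gcd > 1, so the symbol is 0.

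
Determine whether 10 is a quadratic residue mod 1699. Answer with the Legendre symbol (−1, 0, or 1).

Pull out 2: since 1699 ≡ 3 (mod 8), (2/1699) = -1.
Reciprocity: 5 ≡ 1 and 1699 ≡ 3 (mod 4), so (5/1699) = +(1699/5).
Reduce top mod 5: now compute (4/5).
Pull out 2^2: since 5 ≡ 5 (mod 8), (2/5) = -1, so (2/5)^2 = +1.
Reached (1/5) = 1. Collecting the sign flips along the way, the symbol is -1.

-1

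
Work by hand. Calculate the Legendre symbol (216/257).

Pull out 2^3: since 257 ≡ 1 (mod 8), (2/257) = +1, so (2/257)^3 = +1.
Reciprocity: 27 ≡ 3 and 257 ≡ 1 (mod 4), so (27/257) = +(257/27).
Reduce top mod 27: now compute (14/27).
Pull out 2: since 27 ≡ 3 (mod 8), (2/27) = -1.
Reciprocity: 7 ≡ 3 and 27 ≡ 3 (mod 4), so (7/27) = −(27/7).
Reduce top mod 7: now compute (6/7).
Pull out 2: since 7 ≡ 7 (mod 8), (2/7) = +1.
Reciprocity: 3 ≡ 3 and 7 ≡ 3 (mod 4), so (3/7) = −(7/3).
Reduce top mod 3: now compute (1/3).
Reached (1/3) = 1. Collecting the sign flips along the way, the symbol is -1.

-1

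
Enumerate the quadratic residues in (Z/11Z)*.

1,3,4,5,9

Square k = 1,…,5 (k and 11−k give the same square):
1²=1, 2²=4, 3²=9, 4²≡5, 5²≡3 (mod 11).
So the quadratic residues mod 11 are {1, 3, 4, 5, 9}.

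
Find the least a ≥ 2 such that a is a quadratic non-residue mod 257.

3

(2/257) = +1, so 2 is a residue.
(3/257) = −1, so 3 is the smallest positive non-residue mod 257.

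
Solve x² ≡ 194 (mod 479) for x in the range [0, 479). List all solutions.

177, 302

Since 479 ≡ 3 (mod 4), a square root of 194 is 194^((479+1)/4) = 194^120 mod 479.
Repeated squaring: 194^2≡274, 194^4≡352, 194^8≡322, 194^16≡220, 194^32≡21, 194^64≡441 (mod 479).
194^120 = 194^(64+32+16+8) ≡ 302 (mod 479).
Check: 302² = 91204 ≡ 194 (mod 479). The two roots are 177 and 302.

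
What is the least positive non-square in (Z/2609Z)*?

3

(2/2609) = +1, so 2 is a residue.
(3/2609) = −1, so 3 is the smallest positive non-residue mod 2609.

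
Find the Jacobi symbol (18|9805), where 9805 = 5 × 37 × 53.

Pull out 2: since 9805 ≡ 5 (mod 8), (2/9805) = -1.
Reciprocity: 9 ≡ 1 and 9805 ≡ 1 (mod 4), so (9/9805) = +(9805/9).
Reduce top mod 9: now compute (4/9).
Pull out 2^2: since 9 ≡ 1 (mod 8), (2/9) = +1, so (2/9)^2 = +1.
Reached (1/9) = 1. Collecting the sign flips along the way, the symbol is -1.

-1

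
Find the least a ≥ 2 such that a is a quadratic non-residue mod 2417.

3

(2/2417) = +1, so 2 is a residue.
(3/2417) = −1, so 3 is the smallest positive non-residue mod 2417.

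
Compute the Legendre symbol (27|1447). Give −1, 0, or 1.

Reciprocity: 27 ≡ 3 and 1447 ≡ 3 (mod 4), so (27/1447) = −(1447/27).
Reduce top mod 27: now compute (16/27).
Pull out 2^4: since 27 ≡ 3 (mod 8), (2/27) = -1, so (2/27)^4 = +1.
Reached (1/27) = 1. Collecting the sign flips along the way, the symbol is -1.

-1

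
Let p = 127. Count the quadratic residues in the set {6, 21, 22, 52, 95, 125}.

3

(6/127) = -1 → non-residue.
(21/127) = +1 → QR.
(22/127) = +1 → QR.
(52/127) = +1 → QR.
(95/127) = -1 → non-residue.
(125/127) = -1 → non-residue.
Total quadratic residues among the 6: 3.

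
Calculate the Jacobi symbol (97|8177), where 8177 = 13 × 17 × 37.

Reciprocity: 97 ≡ 1 and 8177 ≡ 1 (mod 4), so (97/8177) = +(8177/97).
Reduce top mod 97: now compute (29/97).
Reciprocity: 29 ≡ 1 and 97 ≡ 1 (mod 4), so (29/97) = +(97/29).
Reduce top mod 29: now compute (10/29).
Pull out 2: since 29 ≡ 5 (mod 8), (2/29) = -1.
Reciprocity: 5 ≡ 1 and 29 ≡ 1 (mod 4), so (5/29) = +(29/5).
Reduce top mod 5: now compute (4/5).
Pull out 2^2: since 5 ≡ 5 (mod 8), (2/5) = -1, so (2/5)^2 = +1.
Reached (1/5) = 1. Collecting the sign flips along the way, the symbol is -1.

-1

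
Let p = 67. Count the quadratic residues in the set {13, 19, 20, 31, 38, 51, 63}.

(13/67) = -1 → non-residue.
(19/67) = +1 → QR.
(20/67) = -1 → non-residue.
(31/67) = -1 → non-residue.
(38/67) = -1 → non-residue.
(51/67) = -1 → non-residue.
(63/67) = -1 → non-residue.
Total quadratic residues among the 7: 1.

1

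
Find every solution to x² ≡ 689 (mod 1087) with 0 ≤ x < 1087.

467, 620

Since 1087 ≡ 3 (mod 4), a square root of 689 is 689^((1087+1)/4) = 689^272 mod 1087.
Repeated squaring: 689^2≡789, 689^4≡757, 689^8≡200, 689^16≡868, 689^32≡133, 689^64≡297, 689^128≡162, 689^256≡156 (mod 1087).
689^272 = 689^(256+16) ≡ 620 (mod 1087).
Check: 620² = 384400 ≡ 689 (mod 1087). The two roots are 467 and 620.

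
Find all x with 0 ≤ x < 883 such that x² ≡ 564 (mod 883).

Since 883 ≡ 3 (mod 4), a square root of 564 is 564^((883+1)/4) = 564^221 mod 883.
Repeated squaring: 564^2≡216, 564^4≡740, 564^8≡140, 564^16≡174, 564^32≡254, 564^64≡57, 564^128≡600 (mod 883).
564^221 = 564^(128+64+16+8+4+1) ≡ 64 (mod 883).
Check: 64² = 4096 ≡ 564 (mod 883). The two roots are 64 and 819.

64, 819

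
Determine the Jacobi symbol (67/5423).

1

Reciprocity: 67 ≡ 3 and 5423 ≡ 3 (mod 4), so (67/5423) = −(5423/67).
Reduce top mod 67: now compute (63/67).
Reciprocity: 63 ≡ 3 and 67 ≡ 3 (mod 4), so (63/67) = −(67/63).
Reduce top mod 63: now compute (4/63).
Pull out 2^2: since 63 ≡ 7 (mod 8), (2/63) = +1, so (2/63)^2 = +1.
Reached (1/63) = 1. Collecting the sign flips along the way, the symbol is +1.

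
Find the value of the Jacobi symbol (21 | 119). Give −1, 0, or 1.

0

Reciprocity: 21 ≡ 1 and 119 ≡ 3 (mod 4), so (21/119) = +(119/21).
Reduce top mod 21: now compute (14/21).
Pull out 2: since 21 ≡ 5 (mod 8), (2/21) = -1.
Reciprocity: 7 ≡ 3 and 21 ≡ 1 (mod 4), so (7/21) = +(21/7).
Reduce top mod 7: now compute (0/7).
Top reduces to 0: gcd > 1, so the symbol is 0.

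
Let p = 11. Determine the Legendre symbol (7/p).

Reciprocity: 7 ≡ 3 and 11 ≡ 3 (mod 4), so (7/11) = −(11/7).
Reduce top mod 7: now compute (4/7).
Pull out 2^2: since 7 ≡ 7 (mod 8), (2/7) = +1, so (2/7)^2 = +1.
Reached (1/7) = 1. Collecting the sign flips along the way, the symbol is -1.

-1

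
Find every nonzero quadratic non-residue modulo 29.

Square k = 1,…,14 (k and 29−k give the same square):
1²=1, 2²=4, 3²=9, 4²=16, 5²=25, 6²≡7, 7²≡20, 8²≡6, 9²≡23, 10²≡13, 11²≡5, 12²≡28, 13²≡24, 14²≡22 (mod 29).
The residues are {1, 4, 5, 6, 7, 9, 13, 16, 20, 22, 23, 24, 25, 28}; the non-residues are the remaining 14 nonzero classes.

2,3,8,10,11,12,14,15,17,18,19,21,26,27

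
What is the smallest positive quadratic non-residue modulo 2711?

(2/2711) = +1, so 2 is a residue.
(3/2711) = +1, so 3 is a residue.
(4/2711) = +1, so 4 is a residue.
(5/2711) = +1, so 5 is a residue.
(6/2711) = +1, so 6 is a residue.
(7/2711) = −1, so 7 is the smallest positive non-residue mod 2711.

7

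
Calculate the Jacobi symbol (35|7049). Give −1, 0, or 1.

Reciprocity: 35 ≡ 3 and 7049 ≡ 1 (mod 4), so (35/7049) = +(7049/35).
Reduce top mod 35: now compute (14/35).
Pull out 2: since 35 ≡ 3 (mod 8), (2/35) = -1.
Reciprocity: 7 ≡ 3 and 35 ≡ 3 (mod 4), so (7/35) = −(35/7).
Reduce top mod 7: now compute (0/7).
Top reduces to 0: gcd > 1, so the symbol is 0.

0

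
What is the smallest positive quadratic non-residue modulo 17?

3

(2/17) = +1, so 2 is a residue.
(3/17) = −1, so 3 is the smallest positive non-residue mod 17.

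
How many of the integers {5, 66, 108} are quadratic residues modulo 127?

(5/127) = -1 → non-residue.
(66/127) = -1 → non-residue.
(108/127) = -1 → non-residue.
Total quadratic residues among the 3: 0.

0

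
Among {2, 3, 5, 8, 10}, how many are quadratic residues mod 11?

(2/11) = -1 → non-residue.
(3/11) = +1 → QR.
(5/11) = +1 → QR.
(8/11) = -1 → non-residue.
(10/11) = -1 → non-residue.
Total quadratic residues among the 5: 2.

2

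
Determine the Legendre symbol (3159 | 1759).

-1

First reduce: 3159 ≡ 1400 (mod 1759).
Pull out 2^3: since 1759 ≡ 7 (mod 8), (2/1759) = +1, so (2/1759)^3 = +1.
Reciprocity: 175 ≡ 3 and 1759 ≡ 3 (mod 4), so (175/1759) = −(1759/175).
Reduce top mod 175: now compute (9/175).
Reciprocity: 9 ≡ 1 and 175 ≡ 3 (mod 4), so (9/175) = +(175/9).
Reduce top mod 9: now compute (4/9).
Pull out 2^2: since 9 ≡ 1 (mod 8), (2/9) = +1, so (2/9)^2 = +1.
Reached (1/9) = 1. Collecting the sign flips along the way, the symbol is -1.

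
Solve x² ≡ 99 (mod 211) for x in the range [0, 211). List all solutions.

47, 164

Since 211 ≡ 3 (mod 4), a square root of 99 is 99^((211+1)/4) = 99^53 mod 211.
Repeated squaring: 99^2≡95, 99^4≡163, 99^8≡194, 99^16≡78, 99^32≡176 (mod 211).
99^53 = 99^(32+16+4+1) ≡ 47 (mod 211).
Check: 47² = 2209 ≡ 99 (mod 211). The two roots are 47 and 164.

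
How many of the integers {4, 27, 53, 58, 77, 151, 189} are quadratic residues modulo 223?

3

(4/223) = +1 → QR.
(27/223) = -1 → non-residue.
(53/223) = +1 → QR.
(58/223) = +1 → QR.
(77/223) = -1 → non-residue.
(151/223) = -1 → non-residue.
(189/223) = -1 → non-residue.
Total quadratic residues among the 7: 3.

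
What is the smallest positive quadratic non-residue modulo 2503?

3

(2/2503) = +1, so 2 is a residue.
(3/2503) = −1, so 3 is the smallest positive non-residue mod 2503.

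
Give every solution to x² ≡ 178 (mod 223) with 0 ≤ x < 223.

63, 160

Since 223 ≡ 3 (mod 4), a square root of 178 is 178^((223+1)/4) = 178^56 mod 223.
Repeated squaring: 178^2≡18, 178^4≡101, 178^8≡166, 178^16≡127, 178^32≡73 (mod 223).
178^56 = 178^(32+16+8) ≡ 63 (mod 223).
Check: 63² = 3969 ≡ 178 (mod 223). The two roots are 63 and 160.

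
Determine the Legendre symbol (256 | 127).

1

First reduce: 256 ≡ 2 (mod 127).
Pull out 2: since 127 ≡ 7 (mod 8), (2/127) = +1.
Reached (1/127) = 1. Collecting the sign flips along the way, the symbol is +1.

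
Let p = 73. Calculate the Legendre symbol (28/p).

-1

Euler's criterion: (28/73) ≡ 28^36 (mod 73).
28^2 ≡ 54 (mod 73)
28^4 ≡ 69 (mod 73)
28^8 ≡ 16 (mod 73)
28^16 ≡ 37 (mod 73)
28^32 ≡ 55 (mod 73)
28^36 = 28^(32+4) ≡ 72 (mod 73).
Result is 72 ≡ −1, so (28/73) = −1.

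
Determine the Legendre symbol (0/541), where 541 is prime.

Top reduces to 0: gcd > 1, so the symbol is 0.

0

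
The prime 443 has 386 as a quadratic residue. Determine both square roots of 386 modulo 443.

51, 392

Since 443 ≡ 3 (mod 4), a square root of 386 is 386^((443+1)/4) = 386^111 mod 443.
Repeated squaring: 386^2≡148, 386^4≡197, 386^8≡268, 386^16≡58, 386^32≡263, 386^64≡61 (mod 443).
386^111 = 386^(64+32+8+4+2+1) ≡ 51 (mod 443).
Check: 51² = 2601 ≡ 386 (mod 443). The two roots are 51 and 392.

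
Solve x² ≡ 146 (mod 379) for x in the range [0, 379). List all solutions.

Since 379 ≡ 3 (mod 4), a square root of 146 is 146^((379+1)/4) = 146^95 mod 379.
Repeated squaring: 146^2≡92, 146^4≡126, 146^8≡337, 146^16≡248, 146^32≡106, 146^64≡245 (mod 379).
146^95 = 146^(64+16+8+4+2+1) ≡ 100 (mod 379).
Check: 100² = 10000 ≡ 146 (mod 379). The two roots are 100 and 279.

100, 279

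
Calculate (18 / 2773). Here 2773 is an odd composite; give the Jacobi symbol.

Pull out 2: since 2773 ≡ 5 (mod 8), (2/2773) = -1.
Reciprocity: 9 ≡ 1 and 2773 ≡ 1 (mod 4), so (9/2773) = +(2773/9).
Reduce top mod 9: now compute (1/9).
Reached (1/9) = 1. Collecting the sign flips along the way, the symbol is -1.

-1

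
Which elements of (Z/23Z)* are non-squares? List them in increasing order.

Square k = 1,…,11 (k and 23−k give the same square):
1²=1, 2²=4, 3²=9, 4²=16, 5²≡2, 6²≡13, 7²≡3, 8²≡18, 9²≡12, 10²≡8, 11²≡6 (mod 23).
The residues are {1, 2, 3, 4, 6, 8, 9, 12, 13, 16, 18}; the non-residues are the remaining 11 nonzero classes.

5,7,10,11,14,15,17,19,20,21,22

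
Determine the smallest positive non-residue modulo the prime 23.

5

(2/23) = +1, so 2 is a residue.
(3/23) = +1, so 3 is a residue.
(4/23) = +1, so 4 is a residue.
(5/23) = −1, so 5 is the smallest positive non-residue mod 23.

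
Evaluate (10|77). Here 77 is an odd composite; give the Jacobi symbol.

1

Pull out 2: since 77 ≡ 5 (mod 8), (2/77) = -1.
Reciprocity: 5 ≡ 1 and 77 ≡ 1 (mod 4), so (5/77) = +(77/5).
Reduce top mod 5: now compute (2/5).
Pull out 2: since 5 ≡ 5 (mod 8), (2/5) = -1.
Reached (1/5) = 1. Collecting the sign flips along the way, the symbol is +1.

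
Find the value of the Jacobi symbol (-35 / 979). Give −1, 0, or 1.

-1

First reduce: -35 ≡ 944 (mod 979).
Pull out 2^4: since 979 ≡ 3 (mod 8), (2/979) = -1, so (2/979)^4 = +1.
Reciprocity: 59 ≡ 3 and 979 ≡ 3 (mod 4), so (59/979) = −(979/59).
Reduce top mod 59: now compute (35/59).
Reciprocity: 35 ≡ 3 and 59 ≡ 3 (mod 4), so (35/59) = −(59/35).
Reduce top mod 35: now compute (24/35).
Pull out 2^3: since 35 ≡ 3 (mod 8), (2/35) = -1, so (2/35)^3 = -1.
Reciprocity: 3 ≡ 3 and 35 ≡ 3 (mod 4), so (3/35) = −(35/3).
Reduce top mod 3: now compute (2/3).
Pull out 2: since 3 ≡ 3 (mod 8), (2/3) = -1.
Reached (1/3) = 1. Collecting the sign flips along the way, the symbol is -1.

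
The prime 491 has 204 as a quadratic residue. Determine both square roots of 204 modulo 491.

87, 404

Since 491 ≡ 3 (mod 4), a square root of 204 is 204^((491+1)/4) = 204^123 mod 491.
Repeated squaring: 204^2≡372, 204^4≡413, 204^8≡192, 204^16≡39, 204^32≡48, 204^64≡340 (mod 491).
204^123 = 204^(64+32+16+8+2+1) ≡ 404 (mod 491).
Check: 404² = 163216 ≡ 204 (mod 491). The two roots are 87 and 404.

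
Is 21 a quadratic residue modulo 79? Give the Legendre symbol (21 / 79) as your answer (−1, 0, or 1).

1

Reciprocity: 21 ≡ 1 and 79 ≡ 3 (mod 4), so (21/79) = +(79/21).
Reduce top mod 21: now compute (16/21).
Pull out 2^4: since 21 ≡ 5 (mod 8), (2/21) = -1, so (2/21)^4 = +1.
Reached (1/21) = 1. Collecting the sign flips along the way, the symbol is +1.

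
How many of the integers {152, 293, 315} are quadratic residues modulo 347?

(152/347) = +1 → QR.
(293/347) = +1 → QR.
(315/347) = +1 → QR.
Total quadratic residues among the 3: 3.

3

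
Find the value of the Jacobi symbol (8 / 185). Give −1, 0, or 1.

Pull out 2^3: since 185 ≡ 1 (mod 8), (2/185) = +1, so (2/185)^3 = +1.
Reached (1/185) = 1. Collecting the sign flips along the way, the symbol is +1.

1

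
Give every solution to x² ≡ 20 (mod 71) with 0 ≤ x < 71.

34, 37

Since 71 ≡ 3 (mod 4), a square root of 20 is 20^((71+1)/4) = 20^18 mod 71.
Repeated squaring: 20^2≡45, 20^4≡37, 20^8≡20, 20^16≡45 (mod 71).
20^18 = 20^(16+2) ≡ 37 (mod 71).
Check: 37² = 1369 ≡ 20 (mod 71). The two roots are 34 and 37.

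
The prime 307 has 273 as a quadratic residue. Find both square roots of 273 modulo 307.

102, 205

Since 307 ≡ 3 (mod 4), a square root of 273 is 273^((307+1)/4) = 273^77 mod 307.
Repeated squaring: 273^2≡235, 273^4≡272, 273^8≡304, 273^16≡9, 273^32≡81, 273^64≡114 (mod 307).
273^77 = 273^(64+8+4+1) ≡ 102 (mod 307).
Check: 102² = 10404 ≡ 273 (mod 307). The two roots are 102 and 205.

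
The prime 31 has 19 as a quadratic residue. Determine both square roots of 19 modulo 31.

9, 22

Since 31 ≡ 3 (mod 4), a square root of 19 is 19^((31+1)/4) = 19^8 mod 31.
Repeated squaring: 19^2≡20, 19^4≡28, 19^8≡9 (mod 31).
19^8 = 19^(8) ≡ 9 (mod 31).
Check: 9² = 81 ≡ 19 (mod 31). The two roots are 9 and 22.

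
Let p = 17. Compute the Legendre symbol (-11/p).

Euler's criterion: (-11/17) ≡ 6^8 (mod 17).
6^2 ≡ 2 (mod 17)
6^4 ≡ 4 (mod 17)
6^8 ≡ 16 (mod 17)
6^8 = 6^(8) ≡ 16 (mod 17).
Result is 16 ≡ −1, so (-11/17) = −1.

-1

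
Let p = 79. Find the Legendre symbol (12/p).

-1

Pull out 2^2: since 79 ≡ 7 (mod 8), (2/79) = +1, so (2/79)^2 = +1.
Reciprocity: 3 ≡ 3 and 79 ≡ 3 (mod 4), so (3/79) = −(79/3).
Reduce top mod 3: now compute (1/3).
Reached (1/3) = 1. Collecting the sign flips along the way, the symbol is -1.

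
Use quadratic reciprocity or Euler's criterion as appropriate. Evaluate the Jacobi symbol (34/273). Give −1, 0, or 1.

Pull out 2: since 273 ≡ 1 (mod 8), (2/273) = +1.
Reciprocity: 17 ≡ 1 and 273 ≡ 1 (mod 4), so (17/273) = +(273/17).
Reduce top mod 17: now compute (1/17).
Reached (1/17) = 1. Collecting the sign flips along the way, the symbol is +1.

1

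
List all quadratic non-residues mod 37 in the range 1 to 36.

Square k = 1,…,18 (k and 37−k give the same square):
1²=1, 2²=4, 3²=9, 4²=16, 5²=25, 6²=36, 7²≡12, 8²≡27, 9²≡7, 10²≡26, 11²≡10, 12²≡33, 13²≡21, 14²≡11, 15²≡3, 16²≡34, 17²≡30, 18²≡28 (mod 37).
The residues are {1, 3, 4, 7, 9, 10, 11, 12, 16, 21, 25, 26, 27, 28, 30, 33, 34, 36}; the non-residues are the remaining 18 nonzero classes.

2, 5, 6, 8, 13, 14, 15, 17, 18, 19, 20, 22, 23, 24, 29, 31, 32, 35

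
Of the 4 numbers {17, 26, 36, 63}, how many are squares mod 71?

1

(17/71) = -1 → non-residue.
(26/71) = -1 → non-residue.
(36/71) = +1 → QR.
(63/71) = -1 → non-residue.
Total quadratic residues among the 4: 1.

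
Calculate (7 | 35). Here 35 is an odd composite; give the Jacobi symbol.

0

Reciprocity: 7 ≡ 3 and 35 ≡ 3 (mod 4), so (7/35) = −(35/7).
Reduce top mod 7: now compute (0/7).
Top reduces to 0: gcd > 1, so the symbol is 0.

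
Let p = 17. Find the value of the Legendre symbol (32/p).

1

First reduce: 32 ≡ 15 (mod 17).
Reciprocity: 15 ≡ 3 and 17 ≡ 1 (mod 4), so (15/17) = +(17/15).
Reduce top mod 15: now compute (2/15).
Pull out 2: since 15 ≡ 7 (mod 8), (2/15) = +1.
Reached (1/15) = 1. Collecting the sign flips along the way, the symbol is +1.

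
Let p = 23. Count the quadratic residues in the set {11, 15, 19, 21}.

(11/23) = -1 → non-residue.
(15/23) = -1 → non-residue.
(19/23) = -1 → non-residue.
(21/23) = -1 → non-residue.
Total quadratic residues among the 4: 0.

0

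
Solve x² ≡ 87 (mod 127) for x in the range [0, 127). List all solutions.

Since 127 ≡ 3 (mod 4), a square root of 87 is 87^((127+1)/4) = 87^32 mod 127.
Repeated squaring: 87^2≡76, 87^4≡61, 87^8≡38, 87^16≡47, 87^32≡50 (mod 127).
87^32 = 87^(32) ≡ 50 (mod 127).
Check: 50² = 2500 ≡ 87 (mod 127). The two roots are 50 and 77.

50, 77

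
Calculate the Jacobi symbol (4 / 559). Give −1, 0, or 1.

1

Pull out 2^2: since 559 ≡ 7 (mod 8), (2/559) = +1, so (2/559)^2 = +1.
Reached (1/559) = 1. Collecting the sign flips along the way, the symbol is +1.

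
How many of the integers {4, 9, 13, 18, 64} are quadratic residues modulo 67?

(4/67) = +1 → QR.
(9/67) = +1 → QR.
(13/67) = -1 → non-residue.
(18/67) = -1 → non-residue.
(64/67) = +1 → QR.
Total quadratic residues among the 5: 3.

3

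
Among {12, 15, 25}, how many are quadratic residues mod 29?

1

(12/29) = -1 → non-residue.
(15/29) = -1 → non-residue.
(25/29) = +1 → QR.
Total quadratic residues among the 3: 1.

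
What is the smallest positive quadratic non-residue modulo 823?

(2/823) = +1, so 2 is a residue.
(3/823) = −1, so 3 is the smallest positive non-residue mod 823.

3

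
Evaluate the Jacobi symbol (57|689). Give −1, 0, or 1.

Reciprocity: 57 ≡ 1 and 689 ≡ 1 (mod 4), so (57/689) = +(689/57).
Reduce top mod 57: now compute (5/57).
Reciprocity: 5 ≡ 1 and 57 ≡ 1 (mod 4), so (5/57) = +(57/5).
Reduce top mod 5: now compute (2/5).
Pull out 2: since 5 ≡ 5 (mod 8), (2/5) = -1.
Reached (1/5) = 1. Collecting the sign flips along the way, the symbol is -1.

-1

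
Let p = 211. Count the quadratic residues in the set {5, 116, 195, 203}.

2

(5/211) = +1 → QR.
(116/211) = -1 → non-residue.
(195/211) = -1 → non-residue.
(203/211) = +1 → QR.
Total quadratic residues among the 4: 2.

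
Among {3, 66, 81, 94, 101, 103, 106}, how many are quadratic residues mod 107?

(3/107) = +1 → QR.
(66/107) = -1 → non-residue.
(81/107) = +1 → QR.
(94/107) = -1 → non-residue.
(101/107) = +1 → QR.
(103/107) = -1 → non-residue.
(106/107) = -1 → non-residue.
Total quadratic residues among the 7: 3.

3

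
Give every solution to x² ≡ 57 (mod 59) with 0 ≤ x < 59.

23, 36

Since 59 ≡ 3 (mod 4), a square root of 57 is 57^((59+1)/4) = 57^15 mod 59.
Repeated squaring: 57^2≡4, 57^4≡16, 57^8≡20 (mod 59).
57^15 = 57^(8+4+2+1) ≡ 36 (mod 59).
Check: 36² = 1296 ≡ 57 (mod 59). The two roots are 23 and 36.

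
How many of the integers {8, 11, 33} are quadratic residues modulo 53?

(8/53) = -1 → non-residue.
(11/53) = +1 → QR.
(33/53) = -1 → non-residue.
Total quadratic residues among the 3: 1.

1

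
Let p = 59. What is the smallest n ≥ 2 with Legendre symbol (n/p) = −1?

(2/59) = −1, so 2 is the smallest positive non-residue mod 59.

2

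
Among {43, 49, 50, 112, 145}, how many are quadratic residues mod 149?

(43/149) = -1 → non-residue.
(49/149) = +1 → QR.
(50/149) = -1 → non-residue.
(112/149) = +1 → QR.
(145/149) = +1 → QR.
Total quadratic residues among the 5: 3.

3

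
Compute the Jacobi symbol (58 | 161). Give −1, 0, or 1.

Pull out 2: since 161 ≡ 1 (mod 8), (2/161) = +1.
Reciprocity: 29 ≡ 1 and 161 ≡ 1 (mod 4), so (29/161) = +(161/29).
Reduce top mod 29: now compute (16/29).
Pull out 2^4: since 29 ≡ 5 (mod 8), (2/29) = -1, so (2/29)^4 = +1.
Reached (1/29) = 1. Collecting the sign flips along the way, the symbol is +1.

1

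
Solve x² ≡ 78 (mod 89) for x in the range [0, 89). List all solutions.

89 ≡ 1 (mod 4), so we find a root by search.
Trying successive values, 16² = 256 ≡ 78 (mod 89). The other root is 89 − 16 = 73.

16, 73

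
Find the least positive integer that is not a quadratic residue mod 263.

5

(2/263) = +1, so 2 is a residue.
(3/263) = +1, so 3 is a residue.
(4/263) = +1, so 4 is a residue.
(5/263) = −1, so 5 is the smallest positive non-residue mod 263.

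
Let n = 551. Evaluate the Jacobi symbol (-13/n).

First reduce: -13 ≡ 538 (mod 551).
Pull out 2: since 551 ≡ 7 (mod 8), (2/551) = +1.
Reciprocity: 269 ≡ 1 and 551 ≡ 3 (mod 4), so (269/551) = +(551/269).
Reduce top mod 269: now compute (13/269).
Reciprocity: 13 ≡ 1 and 269 ≡ 1 (mod 4), so (13/269) = +(269/13).
Reduce top mod 13: now compute (9/13).
Reciprocity: 9 ≡ 1 and 13 ≡ 1 (mod 4), so (9/13) = +(13/9).
Reduce top mod 9: now compute (4/9).
Pull out 2^2: since 9 ≡ 1 (mod 8), (2/9) = +1, so (2/9)^2 = +1.
Reached (1/9) = 1. Collecting the sign flips along the way, the symbol is +1.

1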